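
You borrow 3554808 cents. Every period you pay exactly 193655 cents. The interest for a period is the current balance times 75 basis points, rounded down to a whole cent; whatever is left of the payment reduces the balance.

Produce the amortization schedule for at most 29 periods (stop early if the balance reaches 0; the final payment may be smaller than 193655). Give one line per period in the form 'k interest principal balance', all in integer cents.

1. interest=⌊3554808·75/10000⌋=26661; principal=193655-26661=166994; balance=3554808-166994=3387814
2. interest=⌊3387814·75/10000⌋=25408; principal=193655-25408=168247; balance=3387814-168247=3219567
3. interest=⌊3219567·75/10000⌋=24146; principal=193655-24146=169509; balance=3219567-169509=3050058
4. interest=⌊3050058·75/10000⌋=22875; principal=193655-22875=170780; balance=3050058-170780=2879278
5. interest=⌊2879278·75/10000⌋=21594; principal=193655-21594=172061; balance=2879278-172061=2707217
6. interest=⌊2707217·75/10000⌋=20304; principal=193655-20304=173351; balance=2707217-173351=2533866
7. interest=⌊2533866·75/10000⌋=19003; principal=193655-19003=174652; balance=2533866-174652=2359214
8. interest=⌊2359214·75/10000⌋=17694; principal=193655-17694=175961; balance=2359214-175961=2183253
9. interest=⌊2183253·75/10000⌋=16374; principal=193655-16374=177281; balance=2183253-177281=2005972
10. interest=⌊2005972·75/10000⌋=15044; principal=193655-15044=178611; balance=2005972-178611=1827361
11. interest=⌊1827361·75/10000⌋=13705; principal=193655-13705=179950; balance=1827361-179950=1647411
12. interest=⌊1647411·75/10000⌋=12355; principal=193655-12355=181300; balance=1647411-181300=1466111
13. interest=⌊1466111·75/10000⌋=10995; principal=193655-10995=182660; balance=1466111-182660=1283451
14. interest=⌊1283451·75/10000⌋=9625; principal=193655-9625=184030; balance=1283451-184030=1099421
15. interest=⌊1099421·75/10000⌋=8245; principal=193655-8245=185410; balance=1099421-185410=914011
16. interest=⌊914011·75/10000⌋=6855; principal=193655-6855=186800; balance=914011-186800=727211
17. interest=⌊727211·75/10000⌋=5454; principal=193655-5454=188201; balance=727211-188201=539010
18. interest=⌊539010·75/10000⌋=4042; principal=193655-4042=189613; balance=539010-189613=349397
19. interest=⌊349397·75/10000⌋=2620; principal=193655-2620=191035; balance=349397-191035=158362
20. interest=⌊158362·75/10000⌋=1187; principal=min(193655-1187,158362)=158362; balance=158362-158362=0

1 26661 166994 3387814
2 25408 168247 3219567
3 24146 169509 3050058
4 22875 170780 2879278
5 21594 172061 2707217
6 20304 173351 2533866
7 19003 174652 2359214
8 17694 175961 2183253
9 16374 177281 2005972
10 15044 178611 1827361
11 13705 179950 1647411
12 12355 181300 1466111
13 10995 182660 1283451
14 9625 184030 1099421
15 8245 185410 914011
16 6855 186800 727211
17 5454 188201 539010
18 4042 189613 349397
19 2620 191035 158362
20 1187 158362 0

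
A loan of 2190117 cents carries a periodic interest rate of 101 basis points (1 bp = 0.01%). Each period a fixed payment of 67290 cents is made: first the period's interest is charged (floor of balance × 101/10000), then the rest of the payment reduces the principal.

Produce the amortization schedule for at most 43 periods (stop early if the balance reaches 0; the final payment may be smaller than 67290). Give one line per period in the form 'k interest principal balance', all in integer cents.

1. interest=⌊2190117·101/10000⌋=22120; principal=67290-22120=45170; balance=2190117-45170=2144947
2. interest=⌊2144947·101/10000⌋=21663; principal=67290-21663=45627; balance=2144947-45627=2099320
3. interest=⌊2099320·101/10000⌋=21203; principal=67290-21203=46087; balance=2099320-46087=2053233
4. interest=⌊2053233·101/10000⌋=20737; principal=67290-20737=46553; balance=2053233-46553=2006680
5. interest=⌊2006680·101/10000⌋=20267; principal=67290-20267=47023; balance=2006680-47023=1959657
6. interest=⌊1959657·101/10000⌋=19792; principal=67290-19792=47498; balance=1959657-47498=1912159
7. interest=⌊1912159·101/10000⌋=19312; principal=67290-19312=47978; balance=1912159-47978=1864181
8. interest=⌊1864181·101/10000⌋=18828; principal=67290-18828=48462; balance=1864181-48462=1815719
9. interest=⌊1815719·101/10000⌋=18338; principal=67290-18338=48952; balance=1815719-48952=1766767
10. interest=⌊1766767·101/10000⌋=17844; principal=67290-17844=49446; balance=1766767-49446=1717321
11. interest=⌊1717321·101/10000⌋=17344; principal=67290-17344=49946; balance=1717321-49946=1667375
12. interest=⌊1667375·101/10000⌋=16840; principal=67290-16840=50450; balance=1667375-50450=1616925
13. interest=⌊1616925·101/10000⌋=16330; principal=67290-16330=50960; balance=1616925-50960=1565965
14. interest=⌊1565965·101/10000⌋=15816; principal=67290-15816=51474; balance=1565965-51474=1514491
15. interest=⌊1514491·101/10000⌋=15296; principal=67290-15296=51994; balance=1514491-51994=1462497
16. interest=⌊1462497·101/10000⌋=14771; principal=67290-14771=52519; balance=1462497-52519=1409978
17. interest=⌊1409978·101/10000⌋=14240; principal=67290-14240=53050; balance=1409978-53050=1356928
18. interest=⌊1356928·101/10000⌋=13704; principal=67290-13704=53586; balance=1356928-53586=1303342
19. interest=⌊1303342·101/10000⌋=13163; principal=67290-13163=54127; balance=1303342-54127=1249215
20. interest=⌊1249215·101/10000⌋=12617; principal=67290-12617=54673; balance=1249215-54673=1194542
21. interest=⌊1194542·101/10000⌋=12064; principal=67290-12064=55226; balance=1194542-55226=1139316
22. interest=⌊1139316·101/10000⌋=11507; principal=67290-11507=55783; balance=1139316-55783=1083533
23. interest=⌊1083533·101/10000⌋=10943; principal=67290-10943=56347; balance=1083533-56347=1027186
24. interest=⌊1027186·101/10000⌋=10374; principal=67290-10374=56916; balance=1027186-56916=970270
25. interest=⌊970270·101/10000⌋=9799; principal=67290-9799=57491; balance=970270-57491=912779
26. interest=⌊912779·101/10000⌋=9219; principal=67290-9219=58071; balance=912779-58071=854708
27. interest=⌊854708·101/10000⌋=8632; principal=67290-8632=58658; balance=854708-58658=796050
28. interest=⌊796050·101/10000⌋=8040; principal=67290-8040=59250; balance=796050-59250=736800
29. interest=⌊736800·101/10000⌋=7441; principal=67290-7441=59849; balance=736800-59849=676951
30. interest=⌊676951·101/10000⌋=6837; principal=67290-6837=60453; balance=676951-60453=616498
31. interest=⌊616498·101/10000⌋=6226; principal=67290-6226=61064; balance=616498-61064=555434
32. interest=⌊555434·101/10000⌋=5609; principal=67290-5609=61681; balance=555434-61681=493753
33. interest=⌊493753·101/10000⌋=4986; principal=67290-4986=62304; balance=493753-62304=431449
34. interest=⌊431449·101/10000⌋=4357; principal=67290-4357=62933; balance=431449-62933=368516
35. interest=⌊368516·101/10000⌋=3722; principal=67290-3722=63568; balance=368516-63568=304948
36. interest=⌊304948·101/10000⌋=3079; principal=67290-3079=64211; balance=304948-64211=240737
37. interest=⌊240737·101/10000⌋=2431; principal=67290-2431=64859; balance=240737-64859=175878
38. interest=⌊175878·101/10000⌋=1776; principal=67290-1776=65514; balance=175878-65514=110364
39. interest=⌊110364·101/10000⌋=1114; principal=67290-1114=66176; balance=110364-66176=44188
40. interest=⌊44188·101/10000⌋=446; principal=min(67290-446,44188)=44188; balance=44188-44188=0

1 22120 45170 2144947
2 21663 45627 2099320
3 21203 46087 2053233
4 20737 46553 2006680
5 20267 47023 1959657
6 19792 47498 1912159
7 19312 47978 1864181
8 18828 48462 1815719
9 18338 48952 1766767
10 17844 49446 1717321
11 17344 49946 1667375
12 16840 50450 1616925
13 16330 50960 1565965
14 15816 51474 1514491
15 15296 51994 1462497
16 14771 52519 1409978
17 14240 53050 1356928
18 13704 53586 1303342
19 13163 54127 1249215
20 12617 54673 1194542
21 12064 55226 1139316
22 11507 55783 1083533
23 10943 56347 1027186
24 10374 56916 970270
25 9799 57491 912779
26 9219 58071 854708
27 8632 58658 796050
28 8040 59250 736800
29 7441 59849 676951
30 6837 60453 616498
31 6226 61064 555434
32 5609 61681 493753
33 4986 62304 431449
34 4357 62933 368516
35 3722 63568 304948
36 3079 64211 240737
37 2431 64859 175878
38 1776 65514 110364
39 1114 66176 44188
40 446 44188 0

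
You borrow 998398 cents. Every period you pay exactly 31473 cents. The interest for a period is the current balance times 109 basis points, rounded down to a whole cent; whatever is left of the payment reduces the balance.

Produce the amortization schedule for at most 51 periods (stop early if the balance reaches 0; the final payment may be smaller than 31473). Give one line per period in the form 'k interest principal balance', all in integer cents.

1. interest=⌊998398·109/10000⌋=10882; principal=31473-10882=20591; balance=998398-20591=977807
2. interest=⌊977807·109/10000⌋=10658; principal=31473-10658=20815; balance=977807-20815=956992
3. interest=⌊956992·109/10000⌋=10431; principal=31473-10431=21042; balance=956992-21042=935950
4. interest=⌊935950·109/10000⌋=10201; principal=31473-10201=21272; balance=935950-21272=914678
5. interest=⌊914678·109/10000⌋=9969; principal=31473-9969=21504; balance=914678-21504=893174
6. interest=⌊893174·109/10000⌋=9735; principal=31473-9735=21738; balance=893174-21738=871436
7. interest=⌊871436·109/10000⌋=9498; principal=31473-9498=21975; balance=871436-21975=849461
8. interest=⌊849461·109/10000⌋=9259; principal=31473-9259=22214; balance=849461-22214=827247
9. interest=⌊827247·109/10000⌋=9016; principal=31473-9016=22457; balance=827247-22457=804790
10. interest=⌊804790·109/10000⌋=8772; principal=31473-8772=22701; balance=804790-22701=782089
11. interest=⌊782089·109/10000⌋=8524; principal=31473-8524=22949; balance=782089-22949=759140
12. interest=⌊759140·109/10000⌋=8274; principal=31473-8274=23199; balance=759140-23199=735941
13. interest=⌊735941·109/10000⌋=8021; principal=31473-8021=23452; balance=735941-23452=712489
14. interest=⌊712489·109/10000⌋=7766; principal=31473-7766=23707; balance=712489-23707=688782
15. interest=⌊688782·109/10000⌋=7507; principal=31473-7507=23966; balance=688782-23966=664816
16. interest=⌊664816·109/10000⌋=7246; principal=31473-7246=24227; balance=664816-24227=640589
17. interest=⌊640589·109/10000⌋=6982; principal=31473-6982=24491; balance=640589-24491=616098
18. interest=⌊616098·109/10000⌋=6715; principal=31473-6715=24758; balance=616098-24758=591340
19. interest=⌊591340·109/10000⌋=6445; principal=31473-6445=25028; balance=591340-25028=566312
20. interest=⌊566312·109/10000⌋=6172; principal=31473-6172=25301; balance=566312-25301=541011
21. interest=⌊541011·109/10000⌋=5897; principal=31473-5897=25576; balance=541011-25576=515435
22. interest=⌊515435·109/10000⌋=5618; principal=31473-5618=25855; balance=515435-25855=489580
23. interest=⌊489580·109/10000⌋=5336; principal=31473-5336=26137; balance=489580-26137=463443
24. interest=⌊463443·109/10000⌋=5051; principal=31473-5051=26422; balance=463443-26422=437021
25. interest=⌊437021·109/10000⌋=4763; principal=31473-4763=26710; balance=437021-26710=410311
26. interest=⌊410311·109/10000⌋=4472; principal=31473-4472=27001; balance=410311-27001=383310
27. interest=⌊383310·109/10000⌋=4178; principal=31473-4178=27295; balance=383310-27295=356015
28. interest=⌊356015·109/10000⌋=3880; principal=31473-3880=27593; balance=356015-27593=328422
29. interest=⌊328422·109/10000⌋=3579; principal=31473-3579=27894; balance=328422-27894=300528
30. interest=⌊300528·109/10000⌋=3275; principal=31473-3275=28198; balance=300528-28198=272330
31. interest=⌊272330·109/10000⌋=2968; principal=31473-2968=28505; balance=272330-28505=243825
32. interest=⌊243825·109/10000⌋=2657; principal=31473-2657=28816; balance=243825-28816=215009
33. interest=⌊215009·109/10000⌋=2343; principal=31473-2343=29130; balance=215009-29130=185879
34. interest=⌊185879·109/10000⌋=2026; principal=31473-2026=29447; balance=185879-29447=156432
35. interest=⌊156432·109/10000⌋=1705; principal=31473-1705=29768; balance=156432-29768=126664
36. interest=⌊126664·109/10000⌋=1380; principal=31473-1380=30093; balance=126664-30093=96571
37. interest=⌊96571·109/10000⌋=1052; principal=31473-1052=30421; balance=96571-30421=66150
38. interest=⌊66150·109/10000⌋=721; principal=31473-721=30752; balance=66150-30752=35398
39. interest=⌊35398·109/10000⌋=385; principal=31473-385=31088; balance=35398-31088=4310
40. interest=⌊4310·109/10000⌋=46; principal=min(31473-46,4310)=4310; balance=4310-4310=0

1 10882 20591 977807
2 10658 20815 956992
3 10431 21042 935950
4 10201 21272 914678
5 9969 21504 893174
6 9735 21738 871436
7 9498 21975 849461
8 9259 22214 827247
9 9016 22457 804790
10 8772 22701 782089
11 8524 22949 759140
12 8274 23199 735941
13 8021 23452 712489
14 7766 23707 688782
15 7507 23966 664816
16 7246 24227 640589
17 6982 24491 616098
18 6715 24758 591340
19 6445 25028 566312
20 6172 25301 541011
21 5897 25576 515435
22 5618 25855 489580
23 5336 26137 463443
24 5051 26422 437021
25 4763 26710 410311
26 4472 27001 383310
27 4178 27295 356015
28 3880 27593 328422
29 3579 27894 300528
30 3275 28198 272330
31 2968 28505 243825
32 2657 28816 215009
33 2343 29130 185879
34 2026 29447 156432
35 1705 29768 126664
36 1380 30093 96571
37 1052 30421 66150
38 721 30752 35398
39 385 31088 4310
40 46 4310 0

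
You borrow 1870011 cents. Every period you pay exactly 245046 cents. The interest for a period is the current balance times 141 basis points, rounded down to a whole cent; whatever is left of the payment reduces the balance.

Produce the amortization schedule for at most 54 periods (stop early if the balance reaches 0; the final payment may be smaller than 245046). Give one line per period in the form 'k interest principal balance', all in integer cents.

1. interest=⌊1870011·141/10000⌋=26367; principal=245046-26367=218679; balance=1870011-218679=1651332
2. interest=⌊1651332·141/10000⌋=23283; principal=245046-23283=221763; balance=1651332-221763=1429569
3. interest=⌊1429569·141/10000⌋=20156; principal=245046-20156=224890; balance=1429569-224890=1204679
4. interest=⌊1204679·141/10000⌋=16985; principal=245046-16985=228061; balance=1204679-228061=976618
5. interest=⌊976618·141/10000⌋=13770; principal=245046-13770=231276; balance=976618-231276=745342
6. interest=⌊745342·141/10000⌋=10509; principal=245046-10509=234537; balance=745342-234537=510805
7. interest=⌊510805·141/10000⌋=7202; principal=245046-7202=237844; balance=510805-237844=272961
8. interest=⌊272961·141/10000⌋=3848; principal=245046-3848=241198; balance=272961-241198=31763
9. interest=⌊31763·141/10000⌋=447; principal=min(245046-447,31763)=31763; balance=31763-31763=0

1 26367 218679 1651332
2 23283 221763 1429569
3 20156 224890 1204679
4 16985 228061 976618
5 13770 231276 745342
6 10509 234537 510805
7 7202 237844 272961
8 3848 241198 31763
9 447 31763 0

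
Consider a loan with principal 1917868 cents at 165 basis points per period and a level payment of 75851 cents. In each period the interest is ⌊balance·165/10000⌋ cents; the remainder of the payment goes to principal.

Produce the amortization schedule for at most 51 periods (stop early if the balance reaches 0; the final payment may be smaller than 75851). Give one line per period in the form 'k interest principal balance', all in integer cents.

1. interest=⌊1917868·165/10000⌋=31644; principal=75851-31644=44207; balance=1917868-44207=1873661
2. interest=⌊1873661·165/10000⌋=30915; principal=75851-30915=44936; balance=1873661-44936=1828725
3. interest=⌊1828725·165/10000⌋=30173; principal=75851-30173=45678; balance=1828725-45678=1783047
4. interest=⌊1783047·165/10000⌋=29420; principal=75851-29420=46431; balance=1783047-46431=1736616
5. interest=⌊1736616·165/10000⌋=28654; principal=75851-28654=47197; balance=1736616-47197=1689419
6. interest=⌊1689419·165/10000⌋=27875; principal=75851-27875=47976; balance=1689419-47976=1641443
7. interest=⌊1641443·165/10000⌋=27083; principal=75851-27083=48768; balance=1641443-48768=1592675
8. interest=⌊1592675·165/10000⌋=26279; principal=75851-26279=49572; balance=1592675-49572=1543103
9. interest=⌊1543103·165/10000⌋=25461; principal=75851-25461=50390; balance=1543103-50390=1492713
10. interest=⌊1492713·165/10000⌋=24629; principal=75851-24629=51222; balance=1492713-51222=1441491
11. interest=⌊1441491·165/10000⌋=23784; principal=75851-23784=52067; balance=1441491-52067=1389424
12. interest=⌊1389424·165/10000⌋=22925; principal=75851-22925=52926; balance=1389424-52926=1336498
13. interest=⌊1336498·165/10000⌋=22052; principal=75851-22052=53799; balance=1336498-53799=1282699
14. interest=⌊1282699·165/10000⌋=21164; principal=75851-21164=54687; balance=1282699-54687=1228012
15. interest=⌊1228012·165/10000⌋=20262; principal=75851-20262=55589; balance=1228012-55589=1172423
16. interest=⌊1172423·165/10000⌋=19344; principal=75851-19344=56507; balance=1172423-56507=1115916
17. interest=⌊1115916·165/10000⌋=18412; principal=75851-18412=57439; balance=1115916-57439=1058477
18. interest=⌊1058477·165/10000⌋=17464; principal=75851-17464=58387; balance=1058477-58387=1000090
19. interest=⌊1000090·165/10000⌋=16501; principal=75851-16501=59350; balance=1000090-59350=940740
20. interest=⌊940740·165/10000⌋=15522; principal=75851-15522=60329; balance=940740-60329=880411
21. interest=⌊880411·165/10000⌋=14526; principal=75851-14526=61325; balance=880411-61325=819086
22. interest=⌊819086·165/10000⌋=13514; principal=75851-13514=62337; balance=819086-62337=756749
23. interest=⌊756749·165/10000⌋=12486; principal=75851-12486=63365; balance=756749-63365=693384
24. interest=⌊693384·165/10000⌋=11440; principal=75851-11440=64411; balance=693384-64411=628973
25. interest=⌊628973·165/10000⌋=10378; principal=75851-10378=65473; balance=628973-65473=563500
26. interest=⌊563500·165/10000⌋=9297; principal=75851-9297=66554; balance=563500-66554=496946
27. interest=⌊496946·165/10000⌋=8199; principal=75851-8199=67652; balance=496946-67652=429294
28. interest=⌊429294·165/10000⌋=7083; principal=75851-7083=68768; balance=429294-68768=360526
29. interest=⌊360526·165/10000⌋=5948; principal=75851-5948=69903; balance=360526-69903=290623
30. interest=⌊290623·165/10000⌋=4795; principal=75851-4795=71056; balance=290623-71056=219567
31. interest=⌊219567·165/10000⌋=3622; principal=75851-3622=72229; balance=219567-72229=147338
32. interest=⌊147338·165/10000⌋=2431; principal=75851-2431=73420; balance=147338-73420=73918
33. interest=⌊73918·165/10000⌋=1219; principal=min(75851-1219,73918)=73918; balance=73918-73918=0

1 31644 44207 1873661
2 30915 44936 1828725
3 30173 45678 1783047
4 29420 46431 1736616
5 28654 47197 1689419
6 27875 47976 1641443
7 27083 48768 1592675
8 26279 49572 1543103
9 25461 50390 1492713
10 24629 51222 1441491
11 23784 52067 1389424
12 22925 52926 1336498
13 22052 53799 1282699
14 21164 54687 1228012
15 20262 55589 1172423
16 19344 56507 1115916
17 18412 57439 1058477
18 17464 58387 1000090
19 16501 59350 940740
20 15522 60329 880411
21 14526 61325 819086
22 13514 62337 756749
23 12486 63365 693384
24 11440 64411 628973
25 10378 65473 563500
26 9297 66554 496946
27 8199 67652 429294
28 7083 68768 360526
29 5948 69903 290623
30 4795 71056 219567
31 3622 72229 147338
32 2431 73420 73918
33 1219 73918 0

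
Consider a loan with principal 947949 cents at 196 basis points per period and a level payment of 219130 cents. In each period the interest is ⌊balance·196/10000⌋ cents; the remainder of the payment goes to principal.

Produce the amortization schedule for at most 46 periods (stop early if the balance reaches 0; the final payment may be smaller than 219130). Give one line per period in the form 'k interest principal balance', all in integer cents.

1. interest=⌊947949·196/10000⌋=18579; principal=219130-18579=200551; balance=947949-200551=747398
2. interest=⌊747398·196/10000⌋=14649; principal=219130-14649=204481; balance=747398-204481=542917
3. interest=⌊542917·196/10000⌋=10641; principal=219130-10641=208489; balance=542917-208489=334428
4. interest=⌊334428·196/10000⌋=6554; principal=219130-6554=212576; balance=334428-212576=121852
5. interest=⌊121852·196/10000⌋=2388; principal=min(219130-2388,121852)=121852; balance=121852-121852=0

1 18579 200551 747398
2 14649 204481 542917
3 10641 208489 334428
4 6554 212576 121852
5 2388 121852 0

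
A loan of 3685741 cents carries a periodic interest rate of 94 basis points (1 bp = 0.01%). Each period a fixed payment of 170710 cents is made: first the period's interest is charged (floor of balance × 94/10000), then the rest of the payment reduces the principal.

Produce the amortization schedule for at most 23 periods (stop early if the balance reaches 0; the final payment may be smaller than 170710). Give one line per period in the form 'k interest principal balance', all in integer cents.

1 34645 136065 3549676
2 33366 137344 3412332
3 32075 138635 3273697
4 30772 139938 3133759
5 29457 141253 2992506
6 28129 142581 2849925
7 26789 143921 2706004
8 25436 145274 2560730
9 24070 146640 2414090
10 22692 148018 2266072
11 21301 149409 2116663
12 19896 150814 1965849
13 18478 152232 1813617
14 17047 153663 1659954
15 15603 155107 1504847
16 14145 156565 1348282
17 12673 158037 1190245
18 11188 159522 1030723
19 9688 161022 869701
20 8175 162535 707166
21 6647 164063 543103
22 5105 165605 377498
23 3548 167162 210336

1. interest=⌊3685741·94/10000⌋=34645; principal=170710-34645=136065; balance=3685741-136065=3549676
2. interest=⌊3549676·94/10000⌋=33366; principal=170710-33366=137344; balance=3549676-137344=3412332
3. interest=⌊3412332·94/10000⌋=32075; principal=170710-32075=138635; balance=3412332-138635=3273697
4. interest=⌊3273697·94/10000⌋=30772; principal=170710-30772=139938; balance=3273697-139938=3133759
5. interest=⌊3133759·94/10000⌋=29457; principal=170710-29457=141253; balance=3133759-141253=2992506
6. interest=⌊2992506·94/10000⌋=28129; principal=170710-28129=142581; balance=2992506-142581=2849925
7. interest=⌊2849925·94/10000⌋=26789; principal=170710-26789=143921; balance=2849925-143921=2706004
8. interest=⌊2706004·94/10000⌋=25436; principal=170710-25436=145274; balance=2706004-145274=2560730
9. interest=⌊2560730·94/10000⌋=24070; principal=170710-24070=146640; balance=2560730-146640=2414090
10. interest=⌊2414090·94/10000⌋=22692; principal=170710-22692=148018; balance=2414090-148018=2266072
11. interest=⌊2266072·94/10000⌋=21301; principal=170710-21301=149409; balance=2266072-149409=2116663
12. interest=⌊2116663·94/10000⌋=19896; principal=170710-19896=150814; balance=2116663-150814=1965849
13. interest=⌊1965849·94/10000⌋=18478; principal=170710-18478=152232; balance=1965849-152232=1813617
14. interest=⌊1813617·94/10000⌋=17047; principal=170710-17047=153663; balance=1813617-153663=1659954
15. interest=⌊1659954·94/10000⌋=15603; principal=170710-15603=155107; balance=1659954-155107=1504847
16. interest=⌊1504847·94/10000⌋=14145; principal=170710-14145=156565; balance=1504847-156565=1348282
17. interest=⌊1348282·94/10000⌋=12673; principal=170710-12673=158037; balance=1348282-158037=1190245
18. interest=⌊1190245·94/10000⌋=11188; principal=170710-11188=159522; balance=1190245-159522=1030723
19. interest=⌊1030723·94/10000⌋=9688; principal=170710-9688=161022; balance=1030723-161022=869701
20. interest=⌊869701·94/10000⌋=8175; principal=170710-8175=162535; balance=869701-162535=707166
21. interest=⌊707166·94/10000⌋=6647; principal=170710-6647=164063; balance=707166-164063=543103
22. interest=⌊543103·94/10000⌋=5105; principal=170710-5105=165605; balance=543103-165605=377498
23. interest=⌊377498·94/10000⌋=3548; principal=170710-3548=167162; balance=377498-167162=210336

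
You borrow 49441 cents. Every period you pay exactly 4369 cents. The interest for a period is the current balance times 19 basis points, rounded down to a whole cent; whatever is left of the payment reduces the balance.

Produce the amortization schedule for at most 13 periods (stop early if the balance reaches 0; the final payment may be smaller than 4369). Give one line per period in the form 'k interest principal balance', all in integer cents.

1 93 4276 45165
2 85 4284 40881
3 77 4292 36589
4 69 4300 32289
5 61 4308 27981
6 53 4316 23665
7 44 4325 19340
8 36 4333 15007
9 28 4341 10666
10 20 4349 6317
11 12 4357 1960
12 3 1960 0

1. interest=⌊49441·19/10000⌋=93; principal=4369-93=4276; balance=49441-4276=45165
2. interest=⌊45165·19/10000⌋=85; principal=4369-85=4284; balance=45165-4284=40881
3. interest=⌊40881·19/10000⌋=77; principal=4369-77=4292; balance=40881-4292=36589
4. interest=⌊36589·19/10000⌋=69; principal=4369-69=4300; balance=36589-4300=32289
5. interest=⌊32289·19/10000⌋=61; principal=4369-61=4308; balance=32289-4308=27981
6. interest=⌊27981·19/10000⌋=53; principal=4369-53=4316; balance=27981-4316=23665
7. interest=⌊23665·19/10000⌋=44; principal=4369-44=4325; balance=23665-4325=19340
8. interest=⌊19340·19/10000⌋=36; principal=4369-36=4333; balance=19340-4333=15007
9. interest=⌊15007·19/10000⌋=28; principal=4369-28=4341; balance=15007-4341=10666
10. interest=⌊10666·19/10000⌋=20; principal=4369-20=4349; balance=10666-4349=6317
11. interest=⌊6317·19/10000⌋=12; principal=4369-12=4357; balance=6317-4357=1960
12. interest=⌊1960·19/10000⌋=3; principal=min(4369-3,1960)=1960; balance=1960-1960=0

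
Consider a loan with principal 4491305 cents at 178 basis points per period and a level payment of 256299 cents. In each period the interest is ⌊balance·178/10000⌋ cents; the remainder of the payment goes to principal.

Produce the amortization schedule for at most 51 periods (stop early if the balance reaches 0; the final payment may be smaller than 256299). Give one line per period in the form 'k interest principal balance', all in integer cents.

1. interest=⌊4491305·178/10000⌋=79945; principal=256299-79945=176354; balance=4491305-176354=4314951
2. interest=⌊4314951·178/10000⌋=76806; principal=256299-76806=179493; balance=4314951-179493=4135458
3. interest=⌊4135458·178/10000⌋=73611; principal=256299-73611=182688; balance=4135458-182688=3952770
4. interest=⌊3952770·178/10000⌋=70359; principal=256299-70359=185940; balance=3952770-185940=3766830
5. interest=⌊3766830·178/10000⌋=67049; principal=256299-67049=189250; balance=3766830-189250=3577580
6. interest=⌊3577580·178/10000⌋=63680; principal=256299-63680=192619; balance=3577580-192619=3384961
7. interest=⌊3384961·178/10000⌋=60252; principal=256299-60252=196047; balance=3384961-196047=3188914
8. interest=⌊3188914·178/10000⌋=56762; principal=256299-56762=199537; balance=3188914-199537=2989377
9. interest=⌊2989377·178/10000⌋=53210; principal=256299-53210=203089; balance=2989377-203089=2786288
10. interest=⌊2786288·178/10000⌋=49595; principal=256299-49595=206704; balance=2786288-206704=2579584
11. interest=⌊2579584·178/10000⌋=45916; principal=256299-45916=210383; balance=2579584-210383=2369201
12. interest=⌊2369201·178/10000⌋=42171; principal=256299-42171=214128; balance=2369201-214128=2155073
13. interest=⌊2155073·178/10000⌋=38360; principal=256299-38360=217939; balance=2155073-217939=1937134
14. interest=⌊1937134·178/10000⌋=34480; principal=256299-34480=221819; balance=1937134-221819=1715315
15. interest=⌊1715315·178/10000⌋=30532; principal=256299-30532=225767; balance=1715315-225767=1489548
16. interest=⌊1489548·178/10000⌋=26513; principal=256299-26513=229786; balance=1489548-229786=1259762
17. interest=⌊1259762·178/10000⌋=22423; principal=256299-22423=233876; balance=1259762-233876=1025886
18. interest=⌊1025886·178/10000⌋=18260; principal=256299-18260=238039; balance=1025886-238039=787847
19. interest=⌊787847·178/10000⌋=14023; principal=256299-14023=242276; balance=787847-242276=545571
20. interest=⌊545571·178/10000⌋=9711; principal=256299-9711=246588; balance=545571-246588=298983
21. interest=⌊298983·178/10000⌋=5321; principal=256299-5321=250978; balance=298983-250978=48005
22. interest=⌊48005·178/10000⌋=854; principal=min(256299-854,48005)=48005; balance=48005-48005=0

1 79945 176354 4314951
2 76806 179493 4135458
3 73611 182688 3952770
4 70359 185940 3766830
5 67049 189250 3577580
6 63680 192619 3384961
7 60252 196047 3188914
8 56762 199537 2989377
9 53210 203089 2786288
10 49595 206704 2579584
11 45916 210383 2369201
12 42171 214128 2155073
13 38360 217939 1937134
14 34480 221819 1715315
15 30532 225767 1489548
16 26513 229786 1259762
17 22423 233876 1025886
18 18260 238039 787847
19 14023 242276 545571
20 9711 246588 298983
21 5321 250978 48005
22 854 48005 0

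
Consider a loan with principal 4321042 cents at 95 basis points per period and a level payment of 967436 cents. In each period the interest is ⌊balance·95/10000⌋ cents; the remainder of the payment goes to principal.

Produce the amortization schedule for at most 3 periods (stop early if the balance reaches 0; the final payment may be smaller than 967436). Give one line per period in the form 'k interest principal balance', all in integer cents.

1. interest=⌊4321042·95/10000⌋=41049; principal=967436-41049=926387; balance=4321042-926387=3394655
2. interest=⌊3394655·95/10000⌋=32249; principal=967436-32249=935187; balance=3394655-935187=2459468
3. interest=⌊2459468·95/10000⌋=23364; principal=967436-23364=944072; balance=2459468-944072=1515396

1 41049 926387 3394655
2 32249 935187 2459468
3 23364 944072 1515396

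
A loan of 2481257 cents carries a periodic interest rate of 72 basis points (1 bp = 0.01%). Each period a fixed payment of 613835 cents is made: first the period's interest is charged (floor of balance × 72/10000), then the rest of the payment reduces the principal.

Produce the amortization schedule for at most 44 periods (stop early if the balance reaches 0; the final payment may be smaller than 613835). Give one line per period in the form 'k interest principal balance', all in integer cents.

1. interest=⌊2481257·72/10000⌋=17865; principal=613835-17865=595970; balance=2481257-595970=1885287
2. interest=⌊1885287·72/10000⌋=13574; principal=613835-13574=600261; balance=1885287-600261=1285026
3. interest=⌊1285026·72/10000⌋=9252; principal=613835-9252=604583; balance=1285026-604583=680443
4. interest=⌊680443·72/10000⌋=4899; principal=613835-4899=608936; balance=680443-608936=71507
5. interest=⌊71507·72/10000⌋=514; principal=min(613835-514,71507)=71507; balance=71507-71507=0

1 17865 595970 1885287
2 13574 600261 1285026
3 9252 604583 680443
4 4899 608936 71507
5 514 71507 0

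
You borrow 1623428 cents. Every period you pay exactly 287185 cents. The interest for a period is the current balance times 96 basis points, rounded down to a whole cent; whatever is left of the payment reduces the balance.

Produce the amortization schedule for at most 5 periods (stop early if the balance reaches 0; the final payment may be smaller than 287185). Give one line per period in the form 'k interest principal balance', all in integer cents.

1 15584 271601 1351827
2 12977 274208 1077619
3 10345 276840 800779
4 7687 279498 521281
5 5004 282181 239100

1. interest=⌊1623428·96/10000⌋=15584; principal=287185-15584=271601; balance=1623428-271601=1351827
2. interest=⌊1351827·96/10000⌋=12977; principal=287185-12977=274208; balance=1351827-274208=1077619
3. interest=⌊1077619·96/10000⌋=10345; principal=287185-10345=276840; balance=1077619-276840=800779
4. interest=⌊800779·96/10000⌋=7687; principal=287185-7687=279498; balance=800779-279498=521281
5. interest=⌊521281·96/10000⌋=5004; principal=287185-5004=282181; balance=521281-282181=239100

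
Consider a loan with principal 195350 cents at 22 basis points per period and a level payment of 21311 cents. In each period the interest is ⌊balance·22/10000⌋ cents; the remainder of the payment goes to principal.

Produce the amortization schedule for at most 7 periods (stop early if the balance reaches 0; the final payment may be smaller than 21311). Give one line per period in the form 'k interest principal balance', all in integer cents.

1. interest=⌊195350·22/10000⌋=429; principal=21311-429=20882; balance=195350-20882=174468
2. interest=⌊174468·22/10000⌋=383; principal=21311-383=20928; balance=174468-20928=153540
3. interest=⌊153540·22/10000⌋=337; principal=21311-337=20974; balance=153540-20974=132566
4. interest=⌊132566·22/10000⌋=291; principal=21311-291=21020; balance=132566-21020=111546
5. interest=⌊111546·22/10000⌋=245; principal=21311-245=21066; balance=111546-21066=90480
6. interest=⌊90480·22/10000⌋=199; principal=21311-199=21112; balance=90480-21112=69368
7. interest=⌊69368·22/10000⌋=152; principal=21311-152=21159; balance=69368-21159=48209

1 429 20882 174468
2 383 20928 153540
3 337 20974 132566
4 291 21020 111546
5 245 21066 90480
6 199 21112 69368
7 152 21159 48209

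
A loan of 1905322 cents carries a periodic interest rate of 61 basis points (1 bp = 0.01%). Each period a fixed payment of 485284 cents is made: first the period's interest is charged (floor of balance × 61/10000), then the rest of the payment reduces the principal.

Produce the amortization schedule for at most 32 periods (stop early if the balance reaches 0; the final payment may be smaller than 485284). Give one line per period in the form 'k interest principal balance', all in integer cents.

1 11622 473662 1431660
2 8733 476551 955109
3 5826 479458 475651
4 2901 475651 0

1. interest=⌊1905322·61/10000⌋=11622; principal=485284-11622=473662; balance=1905322-473662=1431660
2. interest=⌊1431660·61/10000⌋=8733; principal=485284-8733=476551; balance=1431660-476551=955109
3. interest=⌊955109·61/10000⌋=5826; principal=485284-5826=479458; balance=955109-479458=475651
4. interest=⌊475651·61/10000⌋=2901; principal=min(485284-2901,475651)=475651; balance=475651-475651=0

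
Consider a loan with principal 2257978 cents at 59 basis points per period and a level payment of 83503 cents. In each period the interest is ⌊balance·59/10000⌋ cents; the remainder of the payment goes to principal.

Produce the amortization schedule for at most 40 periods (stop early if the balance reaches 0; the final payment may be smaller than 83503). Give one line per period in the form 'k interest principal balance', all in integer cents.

1. interest=⌊2257978·59/10000⌋=13322; principal=83503-13322=70181; balance=2257978-70181=2187797
2. interest=⌊2187797·59/10000⌋=12908; principal=83503-12908=70595; balance=2187797-70595=2117202
3. interest=⌊2117202·59/10000⌋=12491; principal=83503-12491=71012; balance=2117202-71012=2046190
4. interest=⌊2046190·59/10000⌋=12072; principal=83503-12072=71431; balance=2046190-71431=1974759
5. interest=⌊1974759·59/10000⌋=11651; principal=83503-11651=71852; balance=1974759-71852=1902907
6. interest=⌊1902907·59/10000⌋=11227; principal=83503-11227=72276; balance=1902907-72276=1830631
7. interest=⌊1830631·59/10000⌋=10800; principal=83503-10800=72703; balance=1830631-72703=1757928
8. interest=⌊1757928·59/10000⌋=10371; principal=83503-10371=73132; balance=1757928-73132=1684796
9. interest=⌊1684796·59/10000⌋=9940; principal=83503-9940=73563; balance=1684796-73563=1611233
10. interest=⌊1611233·59/10000⌋=9506; principal=83503-9506=73997; balance=1611233-73997=1537236
11. interest=⌊1537236·59/10000⌋=9069; principal=83503-9069=74434; balance=1537236-74434=1462802
12. interest=⌊1462802·59/10000⌋=8630; principal=83503-8630=74873; balance=1462802-74873=1387929
13. interest=⌊1387929·59/10000⌋=8188; principal=83503-8188=75315; balance=1387929-75315=1312614
14. interest=⌊1312614·59/10000⌋=7744; principal=83503-7744=75759; balance=1312614-75759=1236855
15. interest=⌊1236855·59/10000⌋=7297; principal=83503-7297=76206; balance=1236855-76206=1160649
16. interest=⌊1160649·59/10000⌋=6847; principal=83503-6847=76656; balance=1160649-76656=1083993
17. interest=⌊1083993·59/10000⌋=6395; principal=83503-6395=77108; balance=1083993-77108=1006885
18. interest=⌊1006885·59/10000⌋=5940; principal=83503-5940=77563; balance=1006885-77563=929322
19. interest=⌊929322·59/10000⌋=5482; principal=83503-5482=78021; balance=929322-78021=851301
20. interest=⌊851301·59/10000⌋=5022; principal=83503-5022=78481; balance=851301-78481=772820
21. interest=⌊772820·59/10000⌋=4559; principal=83503-4559=78944; balance=772820-78944=693876
22. interest=⌊693876·59/10000⌋=4093; principal=83503-4093=79410; balance=693876-79410=614466
23. interest=⌊614466·59/10000⌋=3625; principal=83503-3625=79878; balance=614466-79878=534588
24. interest=⌊534588·59/10000⌋=3154; principal=83503-3154=80349; balance=534588-80349=454239
25. interest=⌊454239·59/10000⌋=2680; principal=83503-2680=80823; balance=454239-80823=373416
26. interest=⌊373416·59/10000⌋=2203; principal=83503-2203=81300; balance=373416-81300=292116
27. interest=⌊292116·59/10000⌋=1723; principal=83503-1723=81780; balance=292116-81780=210336
28. interest=⌊210336·59/10000⌋=1240; principal=83503-1240=82263; balance=210336-82263=128073
29. interest=⌊128073·59/10000⌋=755; principal=83503-755=82748; balance=128073-82748=45325
30. interest=⌊45325·59/10000⌋=267; principal=min(83503-267,45325)=45325; balance=45325-45325=0

1 13322 70181 2187797
2 12908 70595 2117202
3 12491 71012 2046190
4 12072 71431 1974759
5 11651 71852 1902907
6 11227 72276 1830631
7 10800 72703 1757928
8 10371 73132 1684796
9 9940 73563 1611233
10 9506 73997 1537236
11 9069 74434 1462802
12 8630 74873 1387929
13 8188 75315 1312614
14 7744 75759 1236855
15 7297 76206 1160649
16 6847 76656 1083993
17 6395 77108 1006885
18 5940 77563 929322
19 5482 78021 851301
20 5022 78481 772820
21 4559 78944 693876
22 4093 79410 614466
23 3625 79878 534588
24 3154 80349 454239
25 2680 80823 373416
26 2203 81300 292116
27 1723 81780 210336
28 1240 82263 128073
29 755 82748 45325
30 267 45325 0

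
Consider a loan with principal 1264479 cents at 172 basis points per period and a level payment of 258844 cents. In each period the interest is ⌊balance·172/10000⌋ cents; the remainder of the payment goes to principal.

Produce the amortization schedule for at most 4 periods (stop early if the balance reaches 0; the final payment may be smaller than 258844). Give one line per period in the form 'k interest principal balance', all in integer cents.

1 21749 237095 1027384
2 17671 241173 786211
3 13522 245322 540889
4 9303 249541 291348

1. interest=⌊1264479·172/10000⌋=21749; principal=258844-21749=237095; balance=1264479-237095=1027384
2. interest=⌊1027384·172/10000⌋=17671; principal=258844-17671=241173; balance=1027384-241173=786211
3. interest=⌊786211·172/10000⌋=13522; principal=258844-13522=245322; balance=786211-245322=540889
4. interest=⌊540889·172/10000⌋=9303; principal=258844-9303=249541; balance=540889-249541=291348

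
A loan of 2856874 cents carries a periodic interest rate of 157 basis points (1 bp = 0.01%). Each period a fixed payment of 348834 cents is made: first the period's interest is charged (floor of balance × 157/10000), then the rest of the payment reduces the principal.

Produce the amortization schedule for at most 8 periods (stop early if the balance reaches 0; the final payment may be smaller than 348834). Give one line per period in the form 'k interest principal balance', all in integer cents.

1 44852 303982 2552892
2 40080 308754 2244138
3 35232 313602 1930536
4 30309 318525 1612011
5 25308 323526 1288485
6 20229 328605 959880
7 15070 333764 626116
8 9830 339004 287112

1. interest=⌊2856874·157/10000⌋=44852; principal=348834-44852=303982; balance=2856874-303982=2552892
2. interest=⌊2552892·157/10000⌋=40080; principal=348834-40080=308754; balance=2552892-308754=2244138
3. interest=⌊2244138·157/10000⌋=35232; principal=348834-35232=313602; balance=2244138-313602=1930536
4. interest=⌊1930536·157/10000⌋=30309; principal=348834-30309=318525; balance=1930536-318525=1612011
5. interest=⌊1612011·157/10000⌋=25308; principal=348834-25308=323526; balance=1612011-323526=1288485
6. interest=⌊1288485·157/10000⌋=20229; principal=348834-20229=328605; balance=1288485-328605=959880
7. interest=⌊959880·157/10000⌋=15070; principal=348834-15070=333764; balance=959880-333764=626116
8. interest=⌊626116·157/10000⌋=9830; principal=348834-9830=339004; balance=626116-339004=287112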